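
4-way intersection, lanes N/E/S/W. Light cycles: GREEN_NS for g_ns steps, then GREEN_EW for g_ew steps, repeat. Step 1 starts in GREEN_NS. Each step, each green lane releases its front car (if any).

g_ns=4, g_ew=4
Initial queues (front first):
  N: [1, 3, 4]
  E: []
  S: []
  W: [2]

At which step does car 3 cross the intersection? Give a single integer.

Step 1 [NS]: N:car1-GO,E:wait,S:empty,W:wait | queues: N=2 E=0 S=0 W=1
Step 2 [NS]: N:car3-GO,E:wait,S:empty,W:wait | queues: N=1 E=0 S=0 W=1
Step 3 [NS]: N:car4-GO,E:wait,S:empty,W:wait | queues: N=0 E=0 S=0 W=1
Step 4 [NS]: N:empty,E:wait,S:empty,W:wait | queues: N=0 E=0 S=0 W=1
Step 5 [EW]: N:wait,E:empty,S:wait,W:car2-GO | queues: N=0 E=0 S=0 W=0
Car 3 crosses at step 2

2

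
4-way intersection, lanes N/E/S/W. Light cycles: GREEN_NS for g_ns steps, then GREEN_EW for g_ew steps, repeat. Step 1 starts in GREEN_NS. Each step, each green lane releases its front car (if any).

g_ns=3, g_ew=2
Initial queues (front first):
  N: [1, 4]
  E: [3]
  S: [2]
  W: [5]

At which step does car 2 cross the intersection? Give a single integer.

Step 1 [NS]: N:car1-GO,E:wait,S:car2-GO,W:wait | queues: N=1 E=1 S=0 W=1
Step 2 [NS]: N:car4-GO,E:wait,S:empty,W:wait | queues: N=0 E=1 S=0 W=1
Step 3 [NS]: N:empty,E:wait,S:empty,W:wait | queues: N=0 E=1 S=0 W=1
Step 4 [EW]: N:wait,E:car3-GO,S:wait,W:car5-GO | queues: N=0 E=0 S=0 W=0
Car 2 crosses at step 1

1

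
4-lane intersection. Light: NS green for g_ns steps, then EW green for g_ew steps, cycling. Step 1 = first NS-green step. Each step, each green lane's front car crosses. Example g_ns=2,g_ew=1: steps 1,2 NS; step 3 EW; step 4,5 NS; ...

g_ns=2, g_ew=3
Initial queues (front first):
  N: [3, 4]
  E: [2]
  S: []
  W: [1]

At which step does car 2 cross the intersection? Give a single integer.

Step 1 [NS]: N:car3-GO,E:wait,S:empty,W:wait | queues: N=1 E=1 S=0 W=1
Step 2 [NS]: N:car4-GO,E:wait,S:empty,W:wait | queues: N=0 E=1 S=0 W=1
Step 3 [EW]: N:wait,E:car2-GO,S:wait,W:car1-GO | queues: N=0 E=0 S=0 W=0
Car 2 crosses at step 3

3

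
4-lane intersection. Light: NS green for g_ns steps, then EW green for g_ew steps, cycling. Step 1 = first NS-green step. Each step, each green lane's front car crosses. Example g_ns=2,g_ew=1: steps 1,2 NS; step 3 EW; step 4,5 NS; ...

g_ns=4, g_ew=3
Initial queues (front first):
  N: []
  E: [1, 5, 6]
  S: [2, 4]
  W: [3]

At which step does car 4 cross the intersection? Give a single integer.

Step 1 [NS]: N:empty,E:wait,S:car2-GO,W:wait | queues: N=0 E=3 S=1 W=1
Step 2 [NS]: N:empty,E:wait,S:car4-GO,W:wait | queues: N=0 E=3 S=0 W=1
Step 3 [NS]: N:empty,E:wait,S:empty,W:wait | queues: N=0 E=3 S=0 W=1
Step 4 [NS]: N:empty,E:wait,S:empty,W:wait | queues: N=0 E=3 S=0 W=1
Step 5 [EW]: N:wait,E:car1-GO,S:wait,W:car3-GO | queues: N=0 E=2 S=0 W=0
Step 6 [EW]: N:wait,E:car5-GO,S:wait,W:empty | queues: N=0 E=1 S=0 W=0
Step 7 [EW]: N:wait,E:car6-GO,S:wait,W:empty | queues: N=0 E=0 S=0 W=0
Car 4 crosses at step 2

2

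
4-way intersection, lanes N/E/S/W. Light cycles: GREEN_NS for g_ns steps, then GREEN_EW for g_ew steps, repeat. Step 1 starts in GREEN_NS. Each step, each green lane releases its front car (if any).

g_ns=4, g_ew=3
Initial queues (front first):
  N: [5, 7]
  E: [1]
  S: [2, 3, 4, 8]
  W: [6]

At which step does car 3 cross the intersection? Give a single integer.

Step 1 [NS]: N:car5-GO,E:wait,S:car2-GO,W:wait | queues: N=1 E=1 S=3 W=1
Step 2 [NS]: N:car7-GO,E:wait,S:car3-GO,W:wait | queues: N=0 E=1 S=2 W=1
Step 3 [NS]: N:empty,E:wait,S:car4-GO,W:wait | queues: N=0 E=1 S=1 W=1
Step 4 [NS]: N:empty,E:wait,S:car8-GO,W:wait | queues: N=0 E=1 S=0 W=1
Step 5 [EW]: N:wait,E:car1-GO,S:wait,W:car6-GO | queues: N=0 E=0 S=0 W=0
Car 3 crosses at step 2

2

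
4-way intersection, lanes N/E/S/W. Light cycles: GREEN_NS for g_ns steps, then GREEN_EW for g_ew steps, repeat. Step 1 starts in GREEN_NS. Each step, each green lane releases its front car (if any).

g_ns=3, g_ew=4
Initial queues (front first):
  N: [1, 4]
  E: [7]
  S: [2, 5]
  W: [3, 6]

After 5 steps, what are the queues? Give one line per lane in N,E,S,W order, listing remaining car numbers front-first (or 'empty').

Step 1 [NS]: N:car1-GO,E:wait,S:car2-GO,W:wait | queues: N=1 E=1 S=1 W=2
Step 2 [NS]: N:car4-GO,E:wait,S:car5-GO,W:wait | queues: N=0 E=1 S=0 W=2
Step 3 [NS]: N:empty,E:wait,S:empty,W:wait | queues: N=0 E=1 S=0 W=2
Step 4 [EW]: N:wait,E:car7-GO,S:wait,W:car3-GO | queues: N=0 E=0 S=0 W=1
Step 5 [EW]: N:wait,E:empty,S:wait,W:car6-GO | queues: N=0 E=0 S=0 W=0

N: empty
E: empty
S: empty
W: empty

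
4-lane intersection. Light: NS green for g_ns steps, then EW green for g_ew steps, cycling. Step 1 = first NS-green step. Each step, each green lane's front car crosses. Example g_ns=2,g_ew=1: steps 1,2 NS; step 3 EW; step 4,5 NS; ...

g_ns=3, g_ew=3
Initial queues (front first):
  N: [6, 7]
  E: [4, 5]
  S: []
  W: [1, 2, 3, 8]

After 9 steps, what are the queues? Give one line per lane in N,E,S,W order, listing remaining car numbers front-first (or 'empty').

Step 1 [NS]: N:car6-GO,E:wait,S:empty,W:wait | queues: N=1 E=2 S=0 W=4
Step 2 [NS]: N:car7-GO,E:wait,S:empty,W:wait | queues: N=0 E=2 S=0 W=4
Step 3 [NS]: N:empty,E:wait,S:empty,W:wait | queues: N=0 E=2 S=0 W=4
Step 4 [EW]: N:wait,E:car4-GO,S:wait,W:car1-GO | queues: N=0 E=1 S=0 W=3
Step 5 [EW]: N:wait,E:car5-GO,S:wait,W:car2-GO | queues: N=0 E=0 S=0 W=2
Step 6 [EW]: N:wait,E:empty,S:wait,W:car3-GO | queues: N=0 E=0 S=0 W=1
Step 7 [NS]: N:empty,E:wait,S:empty,W:wait | queues: N=0 E=0 S=0 W=1
Step 8 [NS]: N:empty,E:wait,S:empty,W:wait | queues: N=0 E=0 S=0 W=1
Step 9 [NS]: N:empty,E:wait,S:empty,W:wait | queues: N=0 E=0 S=0 W=1

N: empty
E: empty
S: empty
W: 8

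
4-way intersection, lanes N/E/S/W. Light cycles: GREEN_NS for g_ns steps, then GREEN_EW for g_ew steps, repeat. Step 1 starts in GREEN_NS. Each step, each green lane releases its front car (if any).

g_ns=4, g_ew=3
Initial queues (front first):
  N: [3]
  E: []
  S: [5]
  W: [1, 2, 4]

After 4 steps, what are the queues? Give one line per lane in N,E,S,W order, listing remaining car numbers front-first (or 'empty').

Step 1 [NS]: N:car3-GO,E:wait,S:car5-GO,W:wait | queues: N=0 E=0 S=0 W=3
Step 2 [NS]: N:empty,E:wait,S:empty,W:wait | queues: N=0 E=0 S=0 W=3
Step 3 [NS]: N:empty,E:wait,S:empty,W:wait | queues: N=0 E=0 S=0 W=3
Step 4 [NS]: N:empty,E:wait,S:empty,W:wait | queues: N=0 E=0 S=0 W=3

N: empty
E: empty
S: empty
W: 1 2 4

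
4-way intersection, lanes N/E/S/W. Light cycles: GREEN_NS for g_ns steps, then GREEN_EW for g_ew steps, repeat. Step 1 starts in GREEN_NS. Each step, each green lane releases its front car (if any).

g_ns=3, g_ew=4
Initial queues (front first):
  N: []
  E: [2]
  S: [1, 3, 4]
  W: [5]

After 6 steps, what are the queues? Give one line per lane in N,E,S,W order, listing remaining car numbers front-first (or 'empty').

Step 1 [NS]: N:empty,E:wait,S:car1-GO,W:wait | queues: N=0 E=1 S=2 W=1
Step 2 [NS]: N:empty,E:wait,S:car3-GO,W:wait | queues: N=0 E=1 S=1 W=1
Step 3 [NS]: N:empty,E:wait,S:car4-GO,W:wait | queues: N=0 E=1 S=0 W=1
Step 4 [EW]: N:wait,E:car2-GO,S:wait,W:car5-GO | queues: N=0 E=0 S=0 W=0

N: empty
E: empty
S: empty
W: empty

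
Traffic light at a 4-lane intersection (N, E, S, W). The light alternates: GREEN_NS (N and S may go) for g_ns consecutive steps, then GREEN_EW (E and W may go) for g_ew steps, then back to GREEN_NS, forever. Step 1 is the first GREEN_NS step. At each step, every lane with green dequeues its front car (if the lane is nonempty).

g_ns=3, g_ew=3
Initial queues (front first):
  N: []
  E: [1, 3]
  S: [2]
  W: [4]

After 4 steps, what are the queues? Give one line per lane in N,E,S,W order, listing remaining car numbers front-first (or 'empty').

Step 1 [NS]: N:empty,E:wait,S:car2-GO,W:wait | queues: N=0 E=2 S=0 W=1
Step 2 [NS]: N:empty,E:wait,S:empty,W:wait | queues: N=0 E=2 S=0 W=1
Step 3 [NS]: N:empty,E:wait,S:empty,W:wait | queues: N=0 E=2 S=0 W=1
Step 4 [EW]: N:wait,E:car1-GO,S:wait,W:car4-GO | queues: N=0 E=1 S=0 W=0

N: empty
E: 3
S: empty
W: empty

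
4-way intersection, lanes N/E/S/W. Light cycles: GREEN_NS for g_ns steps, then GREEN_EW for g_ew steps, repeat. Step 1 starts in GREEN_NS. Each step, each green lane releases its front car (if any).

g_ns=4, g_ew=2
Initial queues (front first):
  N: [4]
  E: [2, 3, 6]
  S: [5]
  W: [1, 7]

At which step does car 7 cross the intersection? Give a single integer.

Step 1 [NS]: N:car4-GO,E:wait,S:car5-GO,W:wait | queues: N=0 E=3 S=0 W=2
Step 2 [NS]: N:empty,E:wait,S:empty,W:wait | queues: N=0 E=3 S=0 W=2
Step 3 [NS]: N:empty,E:wait,S:empty,W:wait | queues: N=0 E=3 S=0 W=2
Step 4 [NS]: N:empty,E:wait,S:empty,W:wait | queues: N=0 E=3 S=0 W=2
Step 5 [EW]: N:wait,E:car2-GO,S:wait,W:car1-GO | queues: N=0 E=2 S=0 W=1
Step 6 [EW]: N:wait,E:car3-GO,S:wait,W:car7-GO | queues: N=0 E=1 S=0 W=0
Step 7 [NS]: N:empty,E:wait,S:empty,W:wait | queues: N=0 E=1 S=0 W=0
Step 8 [NS]: N:empty,E:wait,S:empty,W:wait | queues: N=0 E=1 S=0 W=0
Step 9 [NS]: N:empty,E:wait,S:empty,W:wait | queues: N=0 E=1 S=0 W=0
Step 10 [NS]: N:empty,E:wait,S:empty,W:wait | queues: N=0 E=1 S=0 W=0
Step 11 [EW]: N:wait,E:car6-GO,S:wait,W:empty | queues: N=0 E=0 S=0 W=0
Car 7 crosses at step 6

6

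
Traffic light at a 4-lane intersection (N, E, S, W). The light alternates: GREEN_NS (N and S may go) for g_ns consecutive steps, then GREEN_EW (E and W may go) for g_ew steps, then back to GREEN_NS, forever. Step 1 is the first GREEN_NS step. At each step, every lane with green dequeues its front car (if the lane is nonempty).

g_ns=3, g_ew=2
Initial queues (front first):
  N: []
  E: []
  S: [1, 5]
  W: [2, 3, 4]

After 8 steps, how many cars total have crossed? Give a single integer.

Step 1 [NS]: N:empty,E:wait,S:car1-GO,W:wait | queues: N=0 E=0 S=1 W=3
Step 2 [NS]: N:empty,E:wait,S:car5-GO,W:wait | queues: N=0 E=0 S=0 W=3
Step 3 [NS]: N:empty,E:wait,S:empty,W:wait | queues: N=0 E=0 S=0 W=3
Step 4 [EW]: N:wait,E:empty,S:wait,W:car2-GO | queues: N=0 E=0 S=0 W=2
Step 5 [EW]: N:wait,E:empty,S:wait,W:car3-GO | queues: N=0 E=0 S=0 W=1
Step 6 [NS]: N:empty,E:wait,S:empty,W:wait | queues: N=0 E=0 S=0 W=1
Step 7 [NS]: N:empty,E:wait,S:empty,W:wait | queues: N=0 E=0 S=0 W=1
Step 8 [NS]: N:empty,E:wait,S:empty,W:wait | queues: N=0 E=0 S=0 W=1
Cars crossed by step 8: 4

Answer: 4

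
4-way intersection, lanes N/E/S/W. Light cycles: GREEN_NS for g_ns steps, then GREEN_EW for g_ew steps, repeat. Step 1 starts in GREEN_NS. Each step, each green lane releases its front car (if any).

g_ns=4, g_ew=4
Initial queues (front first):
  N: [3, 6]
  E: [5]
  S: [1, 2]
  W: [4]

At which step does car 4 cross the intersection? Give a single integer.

Step 1 [NS]: N:car3-GO,E:wait,S:car1-GO,W:wait | queues: N=1 E=1 S=1 W=1
Step 2 [NS]: N:car6-GO,E:wait,S:car2-GO,W:wait | queues: N=0 E=1 S=0 W=1
Step 3 [NS]: N:empty,E:wait,S:empty,W:wait | queues: N=0 E=1 S=0 W=1
Step 4 [NS]: N:empty,E:wait,S:empty,W:wait | queues: N=0 E=1 S=0 W=1
Step 5 [EW]: N:wait,E:car5-GO,S:wait,W:car4-GO | queues: N=0 E=0 S=0 W=0
Car 4 crosses at step 5

5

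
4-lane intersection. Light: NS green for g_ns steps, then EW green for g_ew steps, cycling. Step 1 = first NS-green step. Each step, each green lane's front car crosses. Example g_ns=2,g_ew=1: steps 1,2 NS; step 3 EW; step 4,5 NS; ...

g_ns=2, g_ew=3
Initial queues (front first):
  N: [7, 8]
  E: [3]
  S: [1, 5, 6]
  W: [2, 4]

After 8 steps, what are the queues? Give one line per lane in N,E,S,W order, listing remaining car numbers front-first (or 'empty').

Step 1 [NS]: N:car7-GO,E:wait,S:car1-GO,W:wait | queues: N=1 E=1 S=2 W=2
Step 2 [NS]: N:car8-GO,E:wait,S:car5-GO,W:wait | queues: N=0 E=1 S=1 W=2
Step 3 [EW]: N:wait,E:car3-GO,S:wait,W:car2-GO | queues: N=0 E=0 S=1 W=1
Step 4 [EW]: N:wait,E:empty,S:wait,W:car4-GO | queues: N=0 E=0 S=1 W=0
Step 5 [EW]: N:wait,E:empty,S:wait,W:empty | queues: N=0 E=0 S=1 W=0
Step 6 [NS]: N:empty,E:wait,S:car6-GO,W:wait | queues: N=0 E=0 S=0 W=0

N: empty
E: empty
S: empty
W: empty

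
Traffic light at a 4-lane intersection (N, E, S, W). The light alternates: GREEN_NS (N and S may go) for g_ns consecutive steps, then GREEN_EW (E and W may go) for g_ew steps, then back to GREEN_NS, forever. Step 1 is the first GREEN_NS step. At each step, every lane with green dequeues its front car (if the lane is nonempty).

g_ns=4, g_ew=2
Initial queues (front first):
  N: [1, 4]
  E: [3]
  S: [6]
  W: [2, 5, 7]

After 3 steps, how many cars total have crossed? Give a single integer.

Answer: 3

Derivation:
Step 1 [NS]: N:car1-GO,E:wait,S:car6-GO,W:wait | queues: N=1 E=1 S=0 W=3
Step 2 [NS]: N:car4-GO,E:wait,S:empty,W:wait | queues: N=0 E=1 S=0 W=3
Step 3 [NS]: N:empty,E:wait,S:empty,W:wait | queues: N=0 E=1 S=0 W=3
Cars crossed by step 3: 3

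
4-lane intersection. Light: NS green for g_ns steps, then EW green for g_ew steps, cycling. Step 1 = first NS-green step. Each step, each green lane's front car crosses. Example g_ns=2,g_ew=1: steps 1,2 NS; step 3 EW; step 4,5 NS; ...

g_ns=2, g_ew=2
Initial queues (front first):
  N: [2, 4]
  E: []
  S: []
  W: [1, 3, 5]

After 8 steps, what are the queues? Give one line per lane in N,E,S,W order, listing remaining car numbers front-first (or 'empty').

Step 1 [NS]: N:car2-GO,E:wait,S:empty,W:wait | queues: N=1 E=0 S=0 W=3
Step 2 [NS]: N:car4-GO,E:wait,S:empty,W:wait | queues: N=0 E=0 S=0 W=3
Step 3 [EW]: N:wait,E:empty,S:wait,W:car1-GO | queues: N=0 E=0 S=0 W=2
Step 4 [EW]: N:wait,E:empty,S:wait,W:car3-GO | queues: N=0 E=0 S=0 W=1
Step 5 [NS]: N:empty,E:wait,S:empty,W:wait | queues: N=0 E=0 S=0 W=1
Step 6 [NS]: N:empty,E:wait,S:empty,W:wait | queues: N=0 E=0 S=0 W=1
Step 7 [EW]: N:wait,E:empty,S:wait,W:car5-GO | queues: N=0 E=0 S=0 W=0

N: empty
E: empty
S: empty
W: empty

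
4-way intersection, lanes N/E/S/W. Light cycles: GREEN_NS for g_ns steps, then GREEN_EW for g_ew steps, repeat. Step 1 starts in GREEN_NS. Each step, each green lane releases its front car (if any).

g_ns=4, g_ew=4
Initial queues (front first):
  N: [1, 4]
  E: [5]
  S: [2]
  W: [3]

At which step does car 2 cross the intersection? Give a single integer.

Step 1 [NS]: N:car1-GO,E:wait,S:car2-GO,W:wait | queues: N=1 E=1 S=0 W=1
Step 2 [NS]: N:car4-GO,E:wait,S:empty,W:wait | queues: N=0 E=1 S=0 W=1
Step 3 [NS]: N:empty,E:wait,S:empty,W:wait | queues: N=0 E=1 S=0 W=1
Step 4 [NS]: N:empty,E:wait,S:empty,W:wait | queues: N=0 E=1 S=0 W=1
Step 5 [EW]: N:wait,E:car5-GO,S:wait,W:car3-GO | queues: N=0 E=0 S=0 W=0
Car 2 crosses at step 1

1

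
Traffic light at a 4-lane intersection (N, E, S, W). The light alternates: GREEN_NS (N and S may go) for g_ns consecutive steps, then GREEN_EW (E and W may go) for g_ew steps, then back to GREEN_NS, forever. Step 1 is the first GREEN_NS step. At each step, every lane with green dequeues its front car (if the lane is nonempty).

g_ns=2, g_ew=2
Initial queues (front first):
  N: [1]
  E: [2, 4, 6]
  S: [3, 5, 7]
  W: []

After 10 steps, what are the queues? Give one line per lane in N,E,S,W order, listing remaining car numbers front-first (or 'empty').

Step 1 [NS]: N:car1-GO,E:wait,S:car3-GO,W:wait | queues: N=0 E=3 S=2 W=0
Step 2 [NS]: N:empty,E:wait,S:car5-GO,W:wait | queues: N=0 E=3 S=1 W=0
Step 3 [EW]: N:wait,E:car2-GO,S:wait,W:empty | queues: N=0 E=2 S=1 W=0
Step 4 [EW]: N:wait,E:car4-GO,S:wait,W:empty | queues: N=0 E=1 S=1 W=0
Step 5 [NS]: N:empty,E:wait,S:car7-GO,W:wait | queues: N=0 E=1 S=0 W=0
Step 6 [NS]: N:empty,E:wait,S:empty,W:wait | queues: N=0 E=1 S=0 W=0
Step 7 [EW]: N:wait,E:car6-GO,S:wait,W:empty | queues: N=0 E=0 S=0 W=0

N: empty
E: empty
S: empty
W: empty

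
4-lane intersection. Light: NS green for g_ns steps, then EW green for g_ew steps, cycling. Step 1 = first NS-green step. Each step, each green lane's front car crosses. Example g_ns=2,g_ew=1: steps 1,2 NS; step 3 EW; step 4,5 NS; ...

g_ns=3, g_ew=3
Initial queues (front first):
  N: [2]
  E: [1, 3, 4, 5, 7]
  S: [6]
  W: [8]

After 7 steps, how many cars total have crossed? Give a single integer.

Step 1 [NS]: N:car2-GO,E:wait,S:car6-GO,W:wait | queues: N=0 E=5 S=0 W=1
Step 2 [NS]: N:empty,E:wait,S:empty,W:wait | queues: N=0 E=5 S=0 W=1
Step 3 [NS]: N:empty,E:wait,S:empty,W:wait | queues: N=0 E=5 S=0 W=1
Step 4 [EW]: N:wait,E:car1-GO,S:wait,W:car8-GO | queues: N=0 E=4 S=0 W=0
Step 5 [EW]: N:wait,E:car3-GO,S:wait,W:empty | queues: N=0 E=3 S=0 W=0
Step 6 [EW]: N:wait,E:car4-GO,S:wait,W:empty | queues: N=0 E=2 S=0 W=0
Step 7 [NS]: N:empty,E:wait,S:empty,W:wait | queues: N=0 E=2 S=0 W=0
Cars crossed by step 7: 6

Answer: 6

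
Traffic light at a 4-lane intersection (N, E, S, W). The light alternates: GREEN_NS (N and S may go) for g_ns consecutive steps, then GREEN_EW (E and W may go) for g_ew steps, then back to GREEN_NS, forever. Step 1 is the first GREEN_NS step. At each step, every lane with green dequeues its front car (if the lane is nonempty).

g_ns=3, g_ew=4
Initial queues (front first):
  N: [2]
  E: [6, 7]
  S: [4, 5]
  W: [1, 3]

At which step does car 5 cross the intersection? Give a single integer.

Step 1 [NS]: N:car2-GO,E:wait,S:car4-GO,W:wait | queues: N=0 E=2 S=1 W=2
Step 2 [NS]: N:empty,E:wait,S:car5-GO,W:wait | queues: N=0 E=2 S=0 W=2
Step 3 [NS]: N:empty,E:wait,S:empty,W:wait | queues: N=0 E=2 S=0 W=2
Step 4 [EW]: N:wait,E:car6-GO,S:wait,W:car1-GO | queues: N=0 E=1 S=0 W=1
Step 5 [EW]: N:wait,E:car7-GO,S:wait,W:car3-GO | queues: N=0 E=0 S=0 W=0
Car 5 crosses at step 2

2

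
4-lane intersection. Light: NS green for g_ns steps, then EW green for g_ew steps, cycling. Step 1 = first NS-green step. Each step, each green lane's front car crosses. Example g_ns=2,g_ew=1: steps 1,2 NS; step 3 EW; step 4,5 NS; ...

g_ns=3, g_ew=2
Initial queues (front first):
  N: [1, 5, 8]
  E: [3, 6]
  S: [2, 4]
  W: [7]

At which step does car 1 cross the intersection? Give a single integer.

Step 1 [NS]: N:car1-GO,E:wait,S:car2-GO,W:wait | queues: N=2 E=2 S=1 W=1
Step 2 [NS]: N:car5-GO,E:wait,S:car4-GO,W:wait | queues: N=1 E=2 S=0 W=1
Step 3 [NS]: N:car8-GO,E:wait,S:empty,W:wait | queues: N=0 E=2 S=0 W=1
Step 4 [EW]: N:wait,E:car3-GO,S:wait,W:car7-GO | queues: N=0 E=1 S=0 W=0
Step 5 [EW]: N:wait,E:car6-GO,S:wait,W:empty | queues: N=0 E=0 S=0 W=0
Car 1 crosses at step 1

1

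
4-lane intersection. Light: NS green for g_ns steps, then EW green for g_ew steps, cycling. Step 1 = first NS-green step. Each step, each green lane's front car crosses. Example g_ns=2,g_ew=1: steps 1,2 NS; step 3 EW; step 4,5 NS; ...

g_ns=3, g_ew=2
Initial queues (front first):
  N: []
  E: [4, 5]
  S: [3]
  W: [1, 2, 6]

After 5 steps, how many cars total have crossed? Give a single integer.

Step 1 [NS]: N:empty,E:wait,S:car3-GO,W:wait | queues: N=0 E=2 S=0 W=3
Step 2 [NS]: N:empty,E:wait,S:empty,W:wait | queues: N=0 E=2 S=0 W=3
Step 3 [NS]: N:empty,E:wait,S:empty,W:wait | queues: N=0 E=2 S=0 W=3
Step 4 [EW]: N:wait,E:car4-GO,S:wait,W:car1-GO | queues: N=0 E=1 S=0 W=2
Step 5 [EW]: N:wait,E:car5-GO,S:wait,W:car2-GO | queues: N=0 E=0 S=0 W=1
Cars crossed by step 5: 5

Answer: 5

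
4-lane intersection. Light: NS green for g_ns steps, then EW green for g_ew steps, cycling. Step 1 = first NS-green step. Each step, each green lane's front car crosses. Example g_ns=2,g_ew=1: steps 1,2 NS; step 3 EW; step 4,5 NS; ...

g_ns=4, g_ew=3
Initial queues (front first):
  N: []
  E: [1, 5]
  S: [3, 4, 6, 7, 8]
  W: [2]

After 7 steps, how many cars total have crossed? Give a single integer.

Step 1 [NS]: N:empty,E:wait,S:car3-GO,W:wait | queues: N=0 E=2 S=4 W=1
Step 2 [NS]: N:empty,E:wait,S:car4-GO,W:wait | queues: N=0 E=2 S=3 W=1
Step 3 [NS]: N:empty,E:wait,S:car6-GO,W:wait | queues: N=0 E=2 S=2 W=1
Step 4 [NS]: N:empty,E:wait,S:car7-GO,W:wait | queues: N=0 E=2 S=1 W=1
Step 5 [EW]: N:wait,E:car1-GO,S:wait,W:car2-GO | queues: N=0 E=1 S=1 W=0
Step 6 [EW]: N:wait,E:car5-GO,S:wait,W:empty | queues: N=0 E=0 S=1 W=0
Step 7 [EW]: N:wait,E:empty,S:wait,W:empty | queues: N=0 E=0 S=1 W=0
Cars crossed by step 7: 7

Answer: 7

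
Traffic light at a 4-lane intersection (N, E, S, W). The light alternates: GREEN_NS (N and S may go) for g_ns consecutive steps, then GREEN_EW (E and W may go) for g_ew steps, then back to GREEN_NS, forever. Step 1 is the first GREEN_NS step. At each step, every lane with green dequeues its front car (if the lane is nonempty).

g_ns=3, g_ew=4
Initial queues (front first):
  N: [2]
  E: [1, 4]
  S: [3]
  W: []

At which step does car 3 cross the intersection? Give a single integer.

Step 1 [NS]: N:car2-GO,E:wait,S:car3-GO,W:wait | queues: N=0 E=2 S=0 W=0
Step 2 [NS]: N:empty,E:wait,S:empty,W:wait | queues: N=0 E=2 S=0 W=0
Step 3 [NS]: N:empty,E:wait,S:empty,W:wait | queues: N=0 E=2 S=0 W=0
Step 4 [EW]: N:wait,E:car1-GO,S:wait,W:empty | queues: N=0 E=1 S=0 W=0
Step 5 [EW]: N:wait,E:car4-GO,S:wait,W:empty | queues: N=0 E=0 S=0 W=0
Car 3 crosses at step 1

1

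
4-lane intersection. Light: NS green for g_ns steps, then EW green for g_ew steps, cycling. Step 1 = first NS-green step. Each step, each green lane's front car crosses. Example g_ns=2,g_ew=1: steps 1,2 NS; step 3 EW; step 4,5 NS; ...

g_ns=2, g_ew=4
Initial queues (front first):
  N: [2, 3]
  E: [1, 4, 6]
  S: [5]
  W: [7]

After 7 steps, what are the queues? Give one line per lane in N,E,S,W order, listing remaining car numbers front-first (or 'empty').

Step 1 [NS]: N:car2-GO,E:wait,S:car5-GO,W:wait | queues: N=1 E=3 S=0 W=1
Step 2 [NS]: N:car3-GO,E:wait,S:empty,W:wait | queues: N=0 E=3 S=0 W=1
Step 3 [EW]: N:wait,E:car1-GO,S:wait,W:car7-GO | queues: N=0 E=2 S=0 W=0
Step 4 [EW]: N:wait,E:car4-GO,S:wait,W:empty | queues: N=0 E=1 S=0 W=0
Step 5 [EW]: N:wait,E:car6-GO,S:wait,W:empty | queues: N=0 E=0 S=0 W=0

N: empty
E: empty
S: empty
W: empty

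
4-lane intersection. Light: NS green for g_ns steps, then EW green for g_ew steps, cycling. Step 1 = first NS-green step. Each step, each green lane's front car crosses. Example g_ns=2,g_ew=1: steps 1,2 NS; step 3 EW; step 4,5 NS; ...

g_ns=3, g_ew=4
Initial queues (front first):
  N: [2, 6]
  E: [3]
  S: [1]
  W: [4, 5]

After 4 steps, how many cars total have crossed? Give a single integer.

Step 1 [NS]: N:car2-GO,E:wait,S:car1-GO,W:wait | queues: N=1 E=1 S=0 W=2
Step 2 [NS]: N:car6-GO,E:wait,S:empty,W:wait | queues: N=0 E=1 S=0 W=2
Step 3 [NS]: N:empty,E:wait,S:empty,W:wait | queues: N=0 E=1 S=0 W=2
Step 4 [EW]: N:wait,E:car3-GO,S:wait,W:car4-GO | queues: N=0 E=0 S=0 W=1
Cars crossed by step 4: 5

Answer: 5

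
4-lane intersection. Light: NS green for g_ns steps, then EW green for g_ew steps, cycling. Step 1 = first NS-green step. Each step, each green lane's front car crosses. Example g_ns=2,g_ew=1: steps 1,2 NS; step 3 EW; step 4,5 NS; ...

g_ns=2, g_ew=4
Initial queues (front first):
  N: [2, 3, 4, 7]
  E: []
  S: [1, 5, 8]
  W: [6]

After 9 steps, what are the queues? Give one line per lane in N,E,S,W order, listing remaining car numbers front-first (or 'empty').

Step 1 [NS]: N:car2-GO,E:wait,S:car1-GO,W:wait | queues: N=3 E=0 S=2 W=1
Step 2 [NS]: N:car3-GO,E:wait,S:car5-GO,W:wait | queues: N=2 E=0 S=1 W=1
Step 3 [EW]: N:wait,E:empty,S:wait,W:car6-GO | queues: N=2 E=0 S=1 W=0
Step 4 [EW]: N:wait,E:empty,S:wait,W:empty | queues: N=2 E=0 S=1 W=0
Step 5 [EW]: N:wait,E:empty,S:wait,W:empty | queues: N=2 E=0 S=1 W=0
Step 6 [EW]: N:wait,E:empty,S:wait,W:empty | queues: N=2 E=0 S=1 W=0
Step 7 [NS]: N:car4-GO,E:wait,S:car8-GO,W:wait | queues: N=1 E=0 S=0 W=0
Step 8 [NS]: N:car7-GO,E:wait,S:empty,W:wait | queues: N=0 E=0 S=0 W=0

N: empty
E: empty
S: empty
W: empty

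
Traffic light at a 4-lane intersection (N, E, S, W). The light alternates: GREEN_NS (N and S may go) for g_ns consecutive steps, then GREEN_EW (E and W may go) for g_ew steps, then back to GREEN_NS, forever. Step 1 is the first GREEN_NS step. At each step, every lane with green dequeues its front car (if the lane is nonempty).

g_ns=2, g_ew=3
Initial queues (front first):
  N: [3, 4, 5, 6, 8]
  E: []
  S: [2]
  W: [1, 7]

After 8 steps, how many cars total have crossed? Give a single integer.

Answer: 7

Derivation:
Step 1 [NS]: N:car3-GO,E:wait,S:car2-GO,W:wait | queues: N=4 E=0 S=0 W=2
Step 2 [NS]: N:car4-GO,E:wait,S:empty,W:wait | queues: N=3 E=0 S=0 W=2
Step 3 [EW]: N:wait,E:empty,S:wait,W:car1-GO | queues: N=3 E=0 S=0 W=1
Step 4 [EW]: N:wait,E:empty,S:wait,W:car7-GO | queues: N=3 E=0 S=0 W=0
Step 5 [EW]: N:wait,E:empty,S:wait,W:empty | queues: N=3 E=0 S=0 W=0
Step 6 [NS]: N:car5-GO,E:wait,S:empty,W:wait | queues: N=2 E=0 S=0 W=0
Step 7 [NS]: N:car6-GO,E:wait,S:empty,W:wait | queues: N=1 E=0 S=0 W=0
Step 8 [EW]: N:wait,E:empty,S:wait,W:empty | queues: N=1 E=0 S=0 W=0
Cars crossed by step 8: 7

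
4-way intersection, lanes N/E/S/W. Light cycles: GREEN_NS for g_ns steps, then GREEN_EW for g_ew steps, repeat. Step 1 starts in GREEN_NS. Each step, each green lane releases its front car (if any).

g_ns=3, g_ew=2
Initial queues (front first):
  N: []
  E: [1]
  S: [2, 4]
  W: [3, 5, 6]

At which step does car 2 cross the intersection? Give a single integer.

Step 1 [NS]: N:empty,E:wait,S:car2-GO,W:wait | queues: N=0 E=1 S=1 W=3
Step 2 [NS]: N:empty,E:wait,S:car4-GO,W:wait | queues: N=0 E=1 S=0 W=3
Step 3 [NS]: N:empty,E:wait,S:empty,W:wait | queues: N=0 E=1 S=0 W=3
Step 4 [EW]: N:wait,E:car1-GO,S:wait,W:car3-GO | queues: N=0 E=0 S=0 W=2
Step 5 [EW]: N:wait,E:empty,S:wait,W:car5-GO | queues: N=0 E=0 S=0 W=1
Step 6 [NS]: N:empty,E:wait,S:empty,W:wait | queues: N=0 E=0 S=0 W=1
Step 7 [NS]: N:empty,E:wait,S:empty,W:wait | queues: N=0 E=0 S=0 W=1
Step 8 [NS]: N:empty,E:wait,S:empty,W:wait | queues: N=0 E=0 S=0 W=1
Step 9 [EW]: N:wait,E:empty,S:wait,W:car6-GO | queues: N=0 E=0 S=0 W=0
Car 2 crosses at step 1

1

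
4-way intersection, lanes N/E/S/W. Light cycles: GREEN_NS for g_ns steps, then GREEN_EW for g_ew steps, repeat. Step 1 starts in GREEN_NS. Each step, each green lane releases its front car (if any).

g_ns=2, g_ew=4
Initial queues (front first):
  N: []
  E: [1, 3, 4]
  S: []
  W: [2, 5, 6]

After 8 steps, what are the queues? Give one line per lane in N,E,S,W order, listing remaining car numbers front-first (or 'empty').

Step 1 [NS]: N:empty,E:wait,S:empty,W:wait | queues: N=0 E=3 S=0 W=3
Step 2 [NS]: N:empty,E:wait,S:empty,W:wait | queues: N=0 E=3 S=0 W=3
Step 3 [EW]: N:wait,E:car1-GO,S:wait,W:car2-GO | queues: N=0 E=2 S=0 W=2
Step 4 [EW]: N:wait,E:car3-GO,S:wait,W:car5-GO | queues: N=0 E=1 S=0 W=1
Step 5 [EW]: N:wait,E:car4-GO,S:wait,W:car6-GO | queues: N=0 E=0 S=0 W=0

N: empty
E: empty
S: empty
W: empty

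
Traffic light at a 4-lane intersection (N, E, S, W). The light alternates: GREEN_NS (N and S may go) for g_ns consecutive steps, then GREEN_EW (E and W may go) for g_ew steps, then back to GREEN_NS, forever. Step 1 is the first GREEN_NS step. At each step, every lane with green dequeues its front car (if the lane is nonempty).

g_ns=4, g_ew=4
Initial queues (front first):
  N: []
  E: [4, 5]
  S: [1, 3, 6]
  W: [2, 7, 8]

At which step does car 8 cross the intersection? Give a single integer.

Step 1 [NS]: N:empty,E:wait,S:car1-GO,W:wait | queues: N=0 E=2 S=2 W=3
Step 2 [NS]: N:empty,E:wait,S:car3-GO,W:wait | queues: N=0 E=2 S=1 W=3
Step 3 [NS]: N:empty,E:wait,S:car6-GO,W:wait | queues: N=0 E=2 S=0 W=3
Step 4 [NS]: N:empty,E:wait,S:empty,W:wait | queues: N=0 E=2 S=0 W=3
Step 5 [EW]: N:wait,E:car4-GO,S:wait,W:car2-GO | queues: N=0 E=1 S=0 W=2
Step 6 [EW]: N:wait,E:car5-GO,S:wait,W:car7-GO | queues: N=0 E=0 S=0 W=1
Step 7 [EW]: N:wait,E:empty,S:wait,W:car8-GO | queues: N=0 E=0 S=0 W=0
Car 8 crosses at step 7

7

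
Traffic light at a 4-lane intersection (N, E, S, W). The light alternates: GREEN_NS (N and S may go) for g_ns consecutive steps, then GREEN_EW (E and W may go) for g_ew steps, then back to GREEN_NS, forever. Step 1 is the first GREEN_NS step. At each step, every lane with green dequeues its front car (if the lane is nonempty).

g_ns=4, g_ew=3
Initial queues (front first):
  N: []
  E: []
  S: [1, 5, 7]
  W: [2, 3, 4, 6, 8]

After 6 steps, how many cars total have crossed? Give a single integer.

Answer: 5

Derivation:
Step 1 [NS]: N:empty,E:wait,S:car1-GO,W:wait | queues: N=0 E=0 S=2 W=5
Step 2 [NS]: N:empty,E:wait,S:car5-GO,W:wait | queues: N=0 E=0 S=1 W=5
Step 3 [NS]: N:empty,E:wait,S:car7-GO,W:wait | queues: N=0 E=0 S=0 W=5
Step 4 [NS]: N:empty,E:wait,S:empty,W:wait | queues: N=0 E=0 S=0 W=5
Step 5 [EW]: N:wait,E:empty,S:wait,W:car2-GO | queues: N=0 E=0 S=0 W=4
Step 6 [EW]: N:wait,E:empty,S:wait,W:car3-GO | queues: N=0 E=0 S=0 W=3
Cars crossed by step 6: 5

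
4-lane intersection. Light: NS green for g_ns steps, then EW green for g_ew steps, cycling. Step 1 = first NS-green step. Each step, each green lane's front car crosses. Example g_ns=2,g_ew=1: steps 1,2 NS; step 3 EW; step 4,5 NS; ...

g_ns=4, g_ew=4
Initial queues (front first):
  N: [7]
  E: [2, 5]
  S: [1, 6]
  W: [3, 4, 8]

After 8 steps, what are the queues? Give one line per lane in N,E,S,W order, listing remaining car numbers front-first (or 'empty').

Step 1 [NS]: N:car7-GO,E:wait,S:car1-GO,W:wait | queues: N=0 E=2 S=1 W=3
Step 2 [NS]: N:empty,E:wait,S:car6-GO,W:wait | queues: N=0 E=2 S=0 W=3
Step 3 [NS]: N:empty,E:wait,S:empty,W:wait | queues: N=0 E=2 S=0 W=3
Step 4 [NS]: N:empty,E:wait,S:empty,W:wait | queues: N=0 E=2 S=0 W=3
Step 5 [EW]: N:wait,E:car2-GO,S:wait,W:car3-GO | queues: N=0 E=1 S=0 W=2
Step 6 [EW]: N:wait,E:car5-GO,S:wait,W:car4-GO | queues: N=0 E=0 S=0 W=1
Step 7 [EW]: N:wait,E:empty,S:wait,W:car8-GO | queues: N=0 E=0 S=0 W=0

N: empty
E: empty
S: empty
W: empty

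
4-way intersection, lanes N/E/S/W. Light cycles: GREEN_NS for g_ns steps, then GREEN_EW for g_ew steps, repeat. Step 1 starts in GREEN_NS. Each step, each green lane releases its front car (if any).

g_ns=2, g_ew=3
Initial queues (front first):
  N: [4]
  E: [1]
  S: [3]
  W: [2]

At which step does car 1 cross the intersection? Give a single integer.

Step 1 [NS]: N:car4-GO,E:wait,S:car3-GO,W:wait | queues: N=0 E=1 S=0 W=1
Step 2 [NS]: N:empty,E:wait,S:empty,W:wait | queues: N=0 E=1 S=0 W=1
Step 3 [EW]: N:wait,E:car1-GO,S:wait,W:car2-GO | queues: N=0 E=0 S=0 W=0
Car 1 crosses at step 3

3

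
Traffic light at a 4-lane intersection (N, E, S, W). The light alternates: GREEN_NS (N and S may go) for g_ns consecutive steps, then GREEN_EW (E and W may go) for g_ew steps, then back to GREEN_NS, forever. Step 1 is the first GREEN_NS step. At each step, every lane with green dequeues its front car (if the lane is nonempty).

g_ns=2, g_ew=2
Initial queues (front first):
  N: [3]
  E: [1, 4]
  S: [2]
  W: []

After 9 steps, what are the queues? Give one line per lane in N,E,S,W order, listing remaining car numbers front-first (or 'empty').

Step 1 [NS]: N:car3-GO,E:wait,S:car2-GO,W:wait | queues: N=0 E=2 S=0 W=0
Step 2 [NS]: N:empty,E:wait,S:empty,W:wait | queues: N=0 E=2 S=0 W=0
Step 3 [EW]: N:wait,E:car1-GO,S:wait,W:empty | queues: N=0 E=1 S=0 W=0
Step 4 [EW]: N:wait,E:car4-GO,S:wait,W:empty | queues: N=0 E=0 S=0 W=0

N: empty
E: empty
S: empty
W: empty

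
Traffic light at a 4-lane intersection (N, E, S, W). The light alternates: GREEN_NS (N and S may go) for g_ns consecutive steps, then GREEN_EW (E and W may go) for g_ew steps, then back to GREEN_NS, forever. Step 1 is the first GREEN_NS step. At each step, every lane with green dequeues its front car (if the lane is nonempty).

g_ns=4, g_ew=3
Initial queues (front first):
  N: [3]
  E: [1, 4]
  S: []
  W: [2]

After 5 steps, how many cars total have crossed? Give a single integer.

Answer: 3

Derivation:
Step 1 [NS]: N:car3-GO,E:wait,S:empty,W:wait | queues: N=0 E=2 S=0 W=1
Step 2 [NS]: N:empty,E:wait,S:empty,W:wait | queues: N=0 E=2 S=0 W=1
Step 3 [NS]: N:empty,E:wait,S:empty,W:wait | queues: N=0 E=2 S=0 W=1
Step 4 [NS]: N:empty,E:wait,S:empty,W:wait | queues: N=0 E=2 S=0 W=1
Step 5 [EW]: N:wait,E:car1-GO,S:wait,W:car2-GO | queues: N=0 E=1 S=0 W=0
Cars crossed by step 5: 3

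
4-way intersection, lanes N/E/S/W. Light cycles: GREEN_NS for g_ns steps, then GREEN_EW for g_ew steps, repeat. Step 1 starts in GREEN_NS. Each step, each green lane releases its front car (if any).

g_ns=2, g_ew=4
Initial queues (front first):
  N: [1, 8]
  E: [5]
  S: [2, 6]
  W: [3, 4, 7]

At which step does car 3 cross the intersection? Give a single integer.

Step 1 [NS]: N:car1-GO,E:wait,S:car2-GO,W:wait | queues: N=1 E=1 S=1 W=3
Step 2 [NS]: N:car8-GO,E:wait,S:car6-GO,W:wait | queues: N=0 E=1 S=0 W=3
Step 3 [EW]: N:wait,E:car5-GO,S:wait,W:car3-GO | queues: N=0 E=0 S=0 W=2
Step 4 [EW]: N:wait,E:empty,S:wait,W:car4-GO | queues: N=0 E=0 S=0 W=1
Step 5 [EW]: N:wait,E:empty,S:wait,W:car7-GO | queues: N=0 E=0 S=0 W=0
Car 3 crosses at step 3

3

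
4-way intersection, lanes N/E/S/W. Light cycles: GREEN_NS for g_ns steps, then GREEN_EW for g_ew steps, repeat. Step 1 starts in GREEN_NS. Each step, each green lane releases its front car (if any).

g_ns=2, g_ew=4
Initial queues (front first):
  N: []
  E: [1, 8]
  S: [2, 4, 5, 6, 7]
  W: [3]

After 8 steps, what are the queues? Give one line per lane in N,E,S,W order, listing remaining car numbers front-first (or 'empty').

Step 1 [NS]: N:empty,E:wait,S:car2-GO,W:wait | queues: N=0 E=2 S=4 W=1
Step 2 [NS]: N:empty,E:wait,S:car4-GO,W:wait | queues: N=0 E=2 S=3 W=1
Step 3 [EW]: N:wait,E:car1-GO,S:wait,W:car3-GO | queues: N=0 E=1 S=3 W=0
Step 4 [EW]: N:wait,E:car8-GO,S:wait,W:empty | queues: N=0 E=0 S=3 W=0
Step 5 [EW]: N:wait,E:empty,S:wait,W:empty | queues: N=0 E=0 S=3 W=0
Step 6 [EW]: N:wait,E:empty,S:wait,W:empty | queues: N=0 E=0 S=3 W=0
Step 7 [NS]: N:empty,E:wait,S:car5-GO,W:wait | queues: N=0 E=0 S=2 W=0
Step 8 [NS]: N:empty,E:wait,S:car6-GO,W:wait | queues: N=0 E=0 S=1 W=0

N: empty
E: empty
S: 7
W: empty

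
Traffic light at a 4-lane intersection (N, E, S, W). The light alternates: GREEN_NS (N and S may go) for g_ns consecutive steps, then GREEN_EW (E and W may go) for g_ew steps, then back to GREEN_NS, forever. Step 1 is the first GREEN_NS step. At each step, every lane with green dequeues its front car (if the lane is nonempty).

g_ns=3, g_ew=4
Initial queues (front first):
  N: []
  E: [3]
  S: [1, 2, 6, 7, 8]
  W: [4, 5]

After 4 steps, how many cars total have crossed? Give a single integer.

Answer: 5

Derivation:
Step 1 [NS]: N:empty,E:wait,S:car1-GO,W:wait | queues: N=0 E=1 S=4 W=2
Step 2 [NS]: N:empty,E:wait,S:car2-GO,W:wait | queues: N=0 E=1 S=3 W=2
Step 3 [NS]: N:empty,E:wait,S:car6-GO,W:wait | queues: N=0 E=1 S=2 W=2
Step 4 [EW]: N:wait,E:car3-GO,S:wait,W:car4-GO | queues: N=0 E=0 S=2 W=1
Cars crossed by step 4: 5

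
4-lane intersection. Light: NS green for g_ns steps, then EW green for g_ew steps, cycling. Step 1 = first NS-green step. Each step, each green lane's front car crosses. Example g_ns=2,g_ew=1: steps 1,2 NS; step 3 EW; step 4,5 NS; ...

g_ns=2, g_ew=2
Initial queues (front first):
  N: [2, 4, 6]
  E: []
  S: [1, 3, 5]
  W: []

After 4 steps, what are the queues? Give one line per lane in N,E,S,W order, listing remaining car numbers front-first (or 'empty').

Step 1 [NS]: N:car2-GO,E:wait,S:car1-GO,W:wait | queues: N=2 E=0 S=2 W=0
Step 2 [NS]: N:car4-GO,E:wait,S:car3-GO,W:wait | queues: N=1 E=0 S=1 W=0
Step 3 [EW]: N:wait,E:empty,S:wait,W:empty | queues: N=1 E=0 S=1 W=0
Step 4 [EW]: N:wait,E:empty,S:wait,W:empty | queues: N=1 E=0 S=1 W=0

N: 6
E: empty
S: 5
W: empty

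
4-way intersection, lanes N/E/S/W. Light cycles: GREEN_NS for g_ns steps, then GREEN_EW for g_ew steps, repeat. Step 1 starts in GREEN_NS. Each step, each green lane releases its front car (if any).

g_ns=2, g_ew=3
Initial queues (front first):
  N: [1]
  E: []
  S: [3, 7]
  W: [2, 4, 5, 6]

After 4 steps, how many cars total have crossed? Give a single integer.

Answer: 5

Derivation:
Step 1 [NS]: N:car1-GO,E:wait,S:car3-GO,W:wait | queues: N=0 E=0 S=1 W=4
Step 2 [NS]: N:empty,E:wait,S:car7-GO,W:wait | queues: N=0 E=0 S=0 W=4
Step 3 [EW]: N:wait,E:empty,S:wait,W:car2-GO | queues: N=0 E=0 S=0 W=3
Step 4 [EW]: N:wait,E:empty,S:wait,W:car4-GO | queues: N=0 E=0 S=0 W=2
Cars crossed by step 4: 5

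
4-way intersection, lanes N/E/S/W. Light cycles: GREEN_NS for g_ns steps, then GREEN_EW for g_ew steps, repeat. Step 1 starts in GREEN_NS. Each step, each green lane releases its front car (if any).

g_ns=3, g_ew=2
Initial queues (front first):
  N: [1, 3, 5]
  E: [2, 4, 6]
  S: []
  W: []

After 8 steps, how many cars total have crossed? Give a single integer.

Step 1 [NS]: N:car1-GO,E:wait,S:empty,W:wait | queues: N=2 E=3 S=0 W=0
Step 2 [NS]: N:car3-GO,E:wait,S:empty,W:wait | queues: N=1 E=3 S=0 W=0
Step 3 [NS]: N:car5-GO,E:wait,S:empty,W:wait | queues: N=0 E=3 S=0 W=0
Step 4 [EW]: N:wait,E:car2-GO,S:wait,W:empty | queues: N=0 E=2 S=0 W=0
Step 5 [EW]: N:wait,E:car4-GO,S:wait,W:empty | queues: N=0 E=1 S=0 W=0
Step 6 [NS]: N:empty,E:wait,S:empty,W:wait | queues: N=0 E=1 S=0 W=0
Step 7 [NS]: N:empty,E:wait,S:empty,W:wait | queues: N=0 E=1 S=0 W=0
Step 8 [NS]: N:empty,E:wait,S:empty,W:wait | queues: N=0 E=1 S=0 W=0
Cars crossed by step 8: 5

Answer: 5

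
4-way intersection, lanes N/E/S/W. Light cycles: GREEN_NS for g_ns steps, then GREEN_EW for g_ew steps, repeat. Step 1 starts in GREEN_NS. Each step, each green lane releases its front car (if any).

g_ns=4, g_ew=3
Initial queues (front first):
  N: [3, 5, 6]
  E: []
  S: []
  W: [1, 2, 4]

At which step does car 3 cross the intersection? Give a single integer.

Step 1 [NS]: N:car3-GO,E:wait,S:empty,W:wait | queues: N=2 E=0 S=0 W=3
Step 2 [NS]: N:car5-GO,E:wait,S:empty,W:wait | queues: N=1 E=0 S=0 W=3
Step 3 [NS]: N:car6-GO,E:wait,S:empty,W:wait | queues: N=0 E=0 S=0 W=3
Step 4 [NS]: N:empty,E:wait,S:empty,W:wait | queues: N=0 E=0 S=0 W=3
Step 5 [EW]: N:wait,E:empty,S:wait,W:car1-GO | queues: N=0 E=0 S=0 W=2
Step 6 [EW]: N:wait,E:empty,S:wait,W:car2-GO | queues: N=0 E=0 S=0 W=1
Step 7 [EW]: N:wait,E:empty,S:wait,W:car4-GO | queues: N=0 E=0 S=0 W=0
Car 3 crosses at step 1

1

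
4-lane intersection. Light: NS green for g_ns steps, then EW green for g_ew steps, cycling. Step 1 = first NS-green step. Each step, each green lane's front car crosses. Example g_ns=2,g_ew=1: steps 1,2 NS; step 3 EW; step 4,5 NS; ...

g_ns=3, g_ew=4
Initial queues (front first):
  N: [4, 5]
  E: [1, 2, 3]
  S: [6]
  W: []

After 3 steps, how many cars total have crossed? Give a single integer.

Answer: 3

Derivation:
Step 1 [NS]: N:car4-GO,E:wait,S:car6-GO,W:wait | queues: N=1 E=3 S=0 W=0
Step 2 [NS]: N:car5-GO,E:wait,S:empty,W:wait | queues: N=0 E=3 S=0 W=0
Step 3 [NS]: N:empty,E:wait,S:empty,W:wait | queues: N=0 E=3 S=0 W=0
Cars crossed by step 3: 3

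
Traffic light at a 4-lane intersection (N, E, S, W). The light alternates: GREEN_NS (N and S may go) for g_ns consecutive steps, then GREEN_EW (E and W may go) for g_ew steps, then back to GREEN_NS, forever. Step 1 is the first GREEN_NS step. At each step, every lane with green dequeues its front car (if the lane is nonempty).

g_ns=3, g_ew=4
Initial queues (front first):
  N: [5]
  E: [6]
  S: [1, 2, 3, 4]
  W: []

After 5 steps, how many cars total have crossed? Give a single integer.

Answer: 5

Derivation:
Step 1 [NS]: N:car5-GO,E:wait,S:car1-GO,W:wait | queues: N=0 E=1 S=3 W=0
Step 2 [NS]: N:empty,E:wait,S:car2-GO,W:wait | queues: N=0 E=1 S=2 W=0
Step 3 [NS]: N:empty,E:wait,S:car3-GO,W:wait | queues: N=0 E=1 S=1 W=0
Step 4 [EW]: N:wait,E:car6-GO,S:wait,W:empty | queues: N=0 E=0 S=1 W=0
Step 5 [EW]: N:wait,E:empty,S:wait,W:empty | queues: N=0 E=0 S=1 W=0
Cars crossed by step 5: 5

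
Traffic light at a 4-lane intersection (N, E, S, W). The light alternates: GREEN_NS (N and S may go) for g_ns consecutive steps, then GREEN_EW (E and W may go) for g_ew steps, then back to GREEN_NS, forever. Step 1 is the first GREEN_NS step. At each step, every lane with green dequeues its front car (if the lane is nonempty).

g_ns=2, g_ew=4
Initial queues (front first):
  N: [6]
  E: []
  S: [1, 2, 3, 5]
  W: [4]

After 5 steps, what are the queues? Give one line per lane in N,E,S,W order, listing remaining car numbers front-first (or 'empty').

Step 1 [NS]: N:car6-GO,E:wait,S:car1-GO,W:wait | queues: N=0 E=0 S=3 W=1
Step 2 [NS]: N:empty,E:wait,S:car2-GO,W:wait | queues: N=0 E=0 S=2 W=1
Step 3 [EW]: N:wait,E:empty,S:wait,W:car4-GO | queues: N=0 E=0 S=2 W=0
Step 4 [EW]: N:wait,E:empty,S:wait,W:empty | queues: N=0 E=0 S=2 W=0
Step 5 [EW]: N:wait,E:empty,S:wait,W:empty | queues: N=0 E=0 S=2 W=0

N: empty
E: empty
S: 3 5
W: empty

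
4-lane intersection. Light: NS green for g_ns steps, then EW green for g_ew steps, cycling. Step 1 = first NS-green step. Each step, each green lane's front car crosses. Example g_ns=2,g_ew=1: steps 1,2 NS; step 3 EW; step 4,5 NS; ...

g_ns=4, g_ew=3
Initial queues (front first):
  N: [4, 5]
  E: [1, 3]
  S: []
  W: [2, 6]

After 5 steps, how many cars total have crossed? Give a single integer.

Answer: 4

Derivation:
Step 1 [NS]: N:car4-GO,E:wait,S:empty,W:wait | queues: N=1 E=2 S=0 W=2
Step 2 [NS]: N:car5-GO,E:wait,S:empty,W:wait | queues: N=0 E=2 S=0 W=2
Step 3 [NS]: N:empty,E:wait,S:empty,W:wait | queues: N=0 E=2 S=0 W=2
Step 4 [NS]: N:empty,E:wait,S:empty,W:wait | queues: N=0 E=2 S=0 W=2
Step 5 [EW]: N:wait,E:car1-GO,S:wait,W:car2-GO | queues: N=0 E=1 S=0 W=1
Cars crossed by step 5: 4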